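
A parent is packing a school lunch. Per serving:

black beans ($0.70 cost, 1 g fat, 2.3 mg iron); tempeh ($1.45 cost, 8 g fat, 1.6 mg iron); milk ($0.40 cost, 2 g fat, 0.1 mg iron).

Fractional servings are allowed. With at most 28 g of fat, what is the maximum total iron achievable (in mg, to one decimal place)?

Iron per g fat: black beans 2.3, tempeh 0.2, milk 0.05.
With no serving limits, spend the whole fat allowance on black beans: 28 g / 1 g × 2.3 mg = 64.4 mg.

64.4 mg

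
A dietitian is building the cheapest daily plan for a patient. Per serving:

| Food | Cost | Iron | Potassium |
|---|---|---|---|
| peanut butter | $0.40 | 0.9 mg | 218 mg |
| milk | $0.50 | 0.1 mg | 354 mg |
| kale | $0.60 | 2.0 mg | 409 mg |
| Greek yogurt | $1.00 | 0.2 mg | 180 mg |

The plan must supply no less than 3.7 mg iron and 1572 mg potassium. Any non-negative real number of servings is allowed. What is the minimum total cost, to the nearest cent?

$2.26

With two linear requirements the optimum uses one or two foods; enumerate the corners.
peanut butter only: max(3.7/0.9, 1572/218) = 7.211 servings → $2.88.
milk only: max(3.7/0.1, 1572/354) = 37 servings → $18.50.
kale only: max(3.7/2.0, 1572/409) = 3.844 servings → $2.31.
Greek yogurt only: max(3.7/0.2, 1572/180) = 18.5 servings → $18.50.
peanut butter + milk with both tight: 3.883 servings and 2.049 servings → $2.58.
peanut butter + kale: the both-tight solution has a negative serving — not a feasible corner.
peanut butter + Greek yogurt with both tight: 2.97 servings and 5.137 servings → $6.32.
milk + kale with both tight: 2.444 servings and 1.728 servings → $2.26.
milk + Greek yogurt: the both-tight solution has a negative serving — not a feasible corner.
kale + Greek yogurt with both tight: 1.264 servings and 5.862 servings → $6.62.
Cheapest feasible corner: $2.26.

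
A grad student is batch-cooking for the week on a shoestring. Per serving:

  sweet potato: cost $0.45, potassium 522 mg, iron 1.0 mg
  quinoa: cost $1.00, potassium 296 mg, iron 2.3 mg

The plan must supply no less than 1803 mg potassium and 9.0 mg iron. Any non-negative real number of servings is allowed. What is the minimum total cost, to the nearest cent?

Two binding constraints pin down two serving amounts, so the optimal mix uses at most two foods. The candidates are each food alone (scaled to the tighter of potassium/iron) and each pair with both constraints tight.
sweet potato only: max(1803/522, 9.0/1.0) = 9 servings → $4.05.
quinoa only: max(1803/296, 9.0/2.3) = 6.091 servings → $6.09.
sweet potato + quinoa with both tight: 1.639 servings and 3.2 servings → $3.94.
Cheapest feasible corner: $3.94.

$3.94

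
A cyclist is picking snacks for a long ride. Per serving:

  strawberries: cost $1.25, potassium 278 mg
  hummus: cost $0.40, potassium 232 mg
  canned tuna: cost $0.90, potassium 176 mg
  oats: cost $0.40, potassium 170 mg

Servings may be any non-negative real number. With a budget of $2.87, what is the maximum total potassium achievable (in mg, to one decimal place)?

Potassium per dollar: hummus 580, oats 425, strawberries 222.4, canned tuna 195.6.
With no serving limits, spend the whole cost allowance on hummus: $2.87 / $0.40 × 232 mg = 1664.6 mg.

1664.6 mg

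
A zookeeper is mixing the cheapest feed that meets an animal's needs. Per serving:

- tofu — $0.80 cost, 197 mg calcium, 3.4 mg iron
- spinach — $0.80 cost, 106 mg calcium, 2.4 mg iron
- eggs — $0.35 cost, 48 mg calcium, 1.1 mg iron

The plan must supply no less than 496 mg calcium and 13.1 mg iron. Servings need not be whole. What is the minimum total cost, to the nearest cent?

$3.08

For a min-cost LP with two ≥-constraints, a basic feasible solution has at most two positive variables.
tofu only: max(496/197, 13.1/3.4) = 3.853 servings → $3.08.
spinach only: max(496/106, 13.1/2.4) = 5.458 servings → $4.37.
eggs only: max(496/48, 13.1/1.1) = 11.91 servings → $4.17.
tofu + spinach: intersection lies outside the first quadrant.
tofu + eggs: the both-tight solution has a negative serving — not a feasible corner.
spinach + eggs with both targets exact would need a negative amount; discard.
So the least-cost plan costs $3.08.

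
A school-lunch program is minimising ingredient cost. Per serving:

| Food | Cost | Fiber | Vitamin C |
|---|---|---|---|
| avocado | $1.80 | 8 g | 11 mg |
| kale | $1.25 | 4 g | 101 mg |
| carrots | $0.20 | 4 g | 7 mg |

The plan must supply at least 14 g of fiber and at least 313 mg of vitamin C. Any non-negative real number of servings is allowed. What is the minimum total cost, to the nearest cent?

$3.92

Compare the cost at each extreme point of the feasible region.
avocado only: max(14/8, 313/11) = 28.45 servings → $51.22.
kale only: max(14/4, 313/101) = 3.5 servings → $4.38.
carrots only: max(14/4, 313/7) = 44.71 servings → $8.94.
avocado + kale with both tight: 0.212 servings and 3.076 servings → $4.23.
avocado + carrots: intersection lies outside the first quadrant.
kale + carrots with both tight: 3.069 servings and 0.4309 servings → $3.92.
Cheapest feasible corner: $3.92.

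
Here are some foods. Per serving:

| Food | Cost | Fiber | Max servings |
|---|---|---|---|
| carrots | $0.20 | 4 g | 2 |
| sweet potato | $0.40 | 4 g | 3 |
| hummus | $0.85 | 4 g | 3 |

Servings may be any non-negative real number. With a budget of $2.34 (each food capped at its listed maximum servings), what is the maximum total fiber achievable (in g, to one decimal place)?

Fiber per dollar: carrots 20, sweet potato 10, hummus 4.706.
Take 2 servings of carrots: spends $0.40, +8.0 g fiber (running total 8.0 g).
Take 3 servings of sweet potato: spends $1.20, +12.0 g fiber (running total 20.0 g).
Take 0.8706 servings of hummus: spends $0.74, +3.5 g fiber (running total 23.5 g).
Greedy by best ratio exhausts the cost allowance optimally: 23.5 g.

23.5 g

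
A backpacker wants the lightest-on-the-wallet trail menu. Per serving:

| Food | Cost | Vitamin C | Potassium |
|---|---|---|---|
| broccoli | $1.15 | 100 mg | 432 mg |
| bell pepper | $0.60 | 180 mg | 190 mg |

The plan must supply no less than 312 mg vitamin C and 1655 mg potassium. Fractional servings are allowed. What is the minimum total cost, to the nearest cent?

$4.41

A basic optimal solution has at most two foods positive. Try each food alone and each pair with both targets met exactly.
broccoli only: max(312/100, 1655/432) = 3.831 servings → $4.41.
bell pepper only: max(312/180, 1655/190) = 8.711 servings → $5.23.
broccoli + bell pepper: intersection lies outside the first quadrant.
The minimum over all feasible corners is $4.41.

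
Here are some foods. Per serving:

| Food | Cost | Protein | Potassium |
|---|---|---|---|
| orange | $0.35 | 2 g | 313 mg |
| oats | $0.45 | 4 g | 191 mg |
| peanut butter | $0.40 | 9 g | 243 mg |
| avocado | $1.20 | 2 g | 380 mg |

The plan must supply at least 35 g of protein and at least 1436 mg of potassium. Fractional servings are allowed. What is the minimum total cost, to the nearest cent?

$2.05

This is a tiny linear program; its minimum lies at a vertex of the feasible set. List the vertices and price them.
orange only: max(35/2, 1436/313) = 17.5 servings → $6.12.
oats only: max(35/4, 1436/191) = 8.75 servings → $3.94.
peanut butter only: max(35/9, 1436/243) = 5.909 servings → $2.36.
avocado only: max(35/2, 1436/380) = 17.5 servings → $21.00.
orange + oats with both targets exact would need a negative amount; discard.
orange + peanut butter with both tight: 1.896 servings and 3.468 servings → $2.05.
orange + avocado: the both-tight solution has a negative serving — not a feasible corner.
oats + peanut butter with both tight: 5.916 servings and 1.26 servings → $3.17.
oats + avocado with both targets exact would need a negative amount; discard.
peanut butter + avocado with both tight: 3.554 servings and 1.506 servings → $3.23.
The minimum over all feasible corners is $2.05.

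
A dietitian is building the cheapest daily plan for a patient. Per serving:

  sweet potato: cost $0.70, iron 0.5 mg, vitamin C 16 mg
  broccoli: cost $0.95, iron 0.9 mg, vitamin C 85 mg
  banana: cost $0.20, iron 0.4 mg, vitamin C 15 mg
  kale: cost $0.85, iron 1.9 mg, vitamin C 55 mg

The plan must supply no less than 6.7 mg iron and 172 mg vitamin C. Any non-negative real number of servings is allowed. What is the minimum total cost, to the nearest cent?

With two linear requirements the optimum uses one or two foods; enumerate the corners.
sweet potato only: max(6.7/0.5, 172/16) = 13.4 servings → $9.38.
broccoli only: max(6.7/0.9, 172/85) = 7.444 servings → $7.07.
banana only: max(6.7/0.4, 172/15) = 16.75 servings → $3.35.
kale only: max(6.7/1.9, 172/55) = 3.526 servings → $3.00.
sweet potato + broccoli: the both-tight solution has a negative serving — not a feasible corner.
sweet potato + banana: intersection lies outside the first quadrant.
sweet potato + kale: the both-tight solution has a negative serving — not a feasible corner.
broccoli + banana: intersection lies outside the first quadrant.
broccoli + kale: the both-tight solution has a negative serving — not a feasible corner.
banana + kale: the both-tight solution has a negative serving — not a feasible corner.
So the least-cost plan costs $3.00.

$3.00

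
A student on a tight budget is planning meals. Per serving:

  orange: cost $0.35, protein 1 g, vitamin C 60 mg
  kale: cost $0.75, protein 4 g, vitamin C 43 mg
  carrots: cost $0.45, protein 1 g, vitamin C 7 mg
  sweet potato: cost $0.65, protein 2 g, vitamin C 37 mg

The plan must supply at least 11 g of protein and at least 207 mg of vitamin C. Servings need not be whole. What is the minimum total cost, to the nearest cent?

$2.36

This is a tiny linear program; its minimum lies at a vertex of the feasible set. List the vertices and price them.
orange only: max(11/1, 207/60) = 11 servings → $3.85.
kale only: max(11/4, 207/43) = 4.814 servings → $3.61.
carrots only: max(11/1, 207/7) = 29.57 servings → $13.31.
sweet potato only: max(11/2, 207/37) = 5.595 servings → $3.64.
orange + kale with both tight: 1.802 servings and 2.299 servings → $2.36.
orange + carrots with both tight: 2.453 servings and 8.547 servings → $4.70.
orange + sweet potato with both tight: 0.08434 servings and 5.458 servings → $3.58.
kale + carrots: the both-tight solution has a negative serving — not a feasible corner.
kale + sweet potato with both targets exact would need a negative amount; discard.
carrots + sweet potato: the both-tight solution has a negative serving — not a feasible corner.
So the least-cost plan costs $2.36.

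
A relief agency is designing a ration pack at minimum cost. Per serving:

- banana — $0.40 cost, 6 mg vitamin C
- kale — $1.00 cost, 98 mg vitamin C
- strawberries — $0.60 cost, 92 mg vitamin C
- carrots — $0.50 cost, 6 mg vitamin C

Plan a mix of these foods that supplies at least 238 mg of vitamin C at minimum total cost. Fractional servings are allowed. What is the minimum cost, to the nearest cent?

Cost per mg of vitamin C: strawberries $0.0065, kale $0.0102, banana $0.0667, carrots $0.0833.
With no serving limits, use only strawberries: 238 mg / 92 mg = 2.587 servings × $0.60 = $1.55.

$1.55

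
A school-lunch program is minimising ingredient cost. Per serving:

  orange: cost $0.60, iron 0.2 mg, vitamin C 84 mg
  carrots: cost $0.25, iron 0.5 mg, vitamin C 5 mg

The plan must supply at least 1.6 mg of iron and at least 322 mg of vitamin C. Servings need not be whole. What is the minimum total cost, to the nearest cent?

Compare the cost at each extreme point of the feasible region.
orange only: max(1.6/0.2, 322/84) = 8 servings → $4.80.
carrots only: max(1.6/0.5, 322/5) = 64.4 servings → $16.10.
orange + carrots with both tight: 3.732 servings and 1.707 servings → $2.67.
So the least-cost plan costs $2.67.

$2.67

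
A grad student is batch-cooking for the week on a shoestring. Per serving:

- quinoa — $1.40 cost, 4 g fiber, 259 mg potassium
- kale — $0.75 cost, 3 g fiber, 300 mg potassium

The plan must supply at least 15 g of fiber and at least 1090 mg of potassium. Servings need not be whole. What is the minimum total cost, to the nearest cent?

quinoa only: max(15/4, 1090/259) = 4.208 servings → $5.89.
kale only: max(15/3, 1090/300) = 5 servings → $3.75.
quinoa + kale with both tight: 2.908 servings and 1.123 servings → $4.91.
Cheapest feasible corner: $3.75.

$3.75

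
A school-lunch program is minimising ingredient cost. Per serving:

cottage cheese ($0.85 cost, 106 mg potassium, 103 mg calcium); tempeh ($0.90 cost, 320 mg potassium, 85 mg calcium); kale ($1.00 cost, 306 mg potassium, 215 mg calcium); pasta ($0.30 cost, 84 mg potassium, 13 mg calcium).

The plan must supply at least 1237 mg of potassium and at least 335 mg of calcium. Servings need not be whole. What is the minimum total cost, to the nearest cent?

$3.49

cottage cheese only: max(1237/106, 335/103) = 11.67 servings → $9.92.
tempeh only: max(1237/320, 335/85) = 3.941 servings → $3.55.
kale only: max(1237/306, 335/215) = 4.042 servings → $4.04.
pasta only: max(1237/84, 335/13) = 25.77 servings → $7.73.
cottage cheese + tempeh with both tight: 0.0858 servings and 3.837 servings → $3.53.
cottage cheese + kale: intersection lies outside the first quadrant.
cottage cheese + pasta with both tight: 1.658 servings and 12.63 servings → $5.20.
tempeh + kale with both tight: 3.82 servings and 0.04803 servings → $3.49.
tempeh + pasta with both targets exact would need a negative amount; discard.
kale + pasta with both tight: 0.8563 servings and 11.61 servings → $4.34.
The minimum over all feasible corners is $3.49.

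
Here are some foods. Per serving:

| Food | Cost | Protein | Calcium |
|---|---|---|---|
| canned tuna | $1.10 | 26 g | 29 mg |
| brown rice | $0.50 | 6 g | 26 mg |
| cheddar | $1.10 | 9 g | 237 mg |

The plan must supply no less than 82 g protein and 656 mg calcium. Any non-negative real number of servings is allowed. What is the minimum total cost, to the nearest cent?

$5.26

For a min-cost LP with two ≥-constraints, a basic feasible solution has at most two positive variables.
canned tuna only: max(82/26, 656/29) = 22.62 servings → $24.88.
brown rice only: max(82/6, 656/26) = 25.23 servings → $12.62.
cheddar only: max(82/9, 656/237) = 9.111 servings → $10.02.
canned tuna + brown rice: intersection lies outside the first quadrant.
canned tuna + cheddar with both tight: 2.293 servings and 2.487 servings → $5.26.
brown rice + cheddar with both tight: 11.39 servings and 1.519 servings → $7.36.
The minimum over all feasible corners is $5.26.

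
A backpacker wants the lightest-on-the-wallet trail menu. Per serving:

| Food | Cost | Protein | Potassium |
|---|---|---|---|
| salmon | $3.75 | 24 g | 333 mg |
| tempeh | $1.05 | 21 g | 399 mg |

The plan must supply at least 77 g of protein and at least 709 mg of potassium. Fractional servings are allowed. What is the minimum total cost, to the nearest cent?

Two binding constraints pin down two serving amounts, so the optimal mix uses at most two foods. The candidates are each food alone (scaled to the tighter of protein/potassium) and each pair with both constraints tight.
salmon only: max(77/24, 709/333) = 3.208 servings → $12.03.
tempeh only: max(77/21, 709/399) = 3.667 servings → $3.85.
salmon + tempeh: intersection lies outside the first quadrant.
So the least-cost plan costs $3.85.

$3.85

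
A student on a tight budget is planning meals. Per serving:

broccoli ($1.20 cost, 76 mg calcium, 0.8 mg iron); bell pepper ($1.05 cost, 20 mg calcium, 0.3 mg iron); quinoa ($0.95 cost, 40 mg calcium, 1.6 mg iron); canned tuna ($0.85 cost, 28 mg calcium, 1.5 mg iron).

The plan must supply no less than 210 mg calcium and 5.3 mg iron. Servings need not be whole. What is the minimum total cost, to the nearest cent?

Minimising a linear cost over {calcium ≥ 210, iron ≥ 5.3, servings ≥ 0} — the optimum is at a vertex, using one or two foods.
broccoli only: max(210/76, 5.3/0.8) = 6.625 servings → $7.95.
bell pepper only: max(210/20, 5.3/0.3) = 17.67 servings → $18.55.
quinoa only: max(210/40, 5.3/1.6) = 5.25 servings → $4.99.
canned tuna only: max(210/28, 5.3/1.5) = 7.5 servings → $6.38.
broccoli + bell pepper: intersection lies outside the first quadrant.
broccoli + quinoa with both tight: 1.384 servings and 2.621 servings → $4.15.
broccoli + canned tuna with both tight: 1.819 servings and 2.563 servings → $4.36.
bell pepper + quinoa with both tight: 6.2 servings and 2.15 servings → $8.55.
bell pepper + canned tuna with both tight: 7.713 servings and 1.991 servings → $9.79.
quinoa + canned tuna with both targets exact would need a negative amount; discard.
The minimum over all feasible corners is $4.15.

$4.15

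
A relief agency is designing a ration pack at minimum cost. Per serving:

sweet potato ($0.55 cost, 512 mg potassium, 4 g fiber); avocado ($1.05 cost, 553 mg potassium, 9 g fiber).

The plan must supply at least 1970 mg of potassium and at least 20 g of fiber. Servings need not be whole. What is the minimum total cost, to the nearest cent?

The cheapest plan sits at a corner of the feasible region — with two constraints it uses at most two foods.
sweet potato only: max(1970/512, 20/4) = 5 servings → $2.75.
avocado only: max(1970/553, 20/9) = 3.562 servings → $3.74.
sweet potato + avocado with both tight: 2.784 servings and 0.985 servings → $2.57.
Cheapest feasible corner: $2.57.

$2.57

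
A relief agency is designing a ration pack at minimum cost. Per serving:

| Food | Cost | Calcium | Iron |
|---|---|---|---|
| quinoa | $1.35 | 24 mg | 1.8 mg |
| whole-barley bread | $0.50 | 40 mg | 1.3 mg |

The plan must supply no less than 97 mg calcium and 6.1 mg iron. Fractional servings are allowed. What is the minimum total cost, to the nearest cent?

quinoa only: max(97/24, 6.1/1.8) = 4.042 servings → $5.46.
whole-barley bread only: max(97/40, 6.1/1.3) = 4.692 servings → $2.35.
quinoa + whole-barley bread with both tight: 2.89 servings and 0.6912 servings → $4.25.
The minimum over all feasible corners is $2.35.

$2.35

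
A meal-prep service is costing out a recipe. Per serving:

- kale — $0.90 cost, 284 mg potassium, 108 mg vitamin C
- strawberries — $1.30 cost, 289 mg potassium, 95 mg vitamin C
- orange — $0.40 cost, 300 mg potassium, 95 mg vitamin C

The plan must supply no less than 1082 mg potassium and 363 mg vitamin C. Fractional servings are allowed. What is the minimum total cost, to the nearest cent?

$1.53

Compare the cost at each extreme point of the feasible region.
kale only: max(1082/284, 363/108) = 3.81 servings → $3.43.
strawberries only: max(1082/289, 363/95) = 3.821 servings → $4.97.
orange only: max(1082/300, 363/95) = 3.821 servings → $1.53.
kale + strawberries with both tight: 0.5002 servings and 3.252 servings → $4.68.
kale + orange with both tight: 1.127 servings and 2.539 servings → $2.03.
strawberries + orange with both targets exact would need a negative amount; discard.
So the least-cost plan costs $1.53.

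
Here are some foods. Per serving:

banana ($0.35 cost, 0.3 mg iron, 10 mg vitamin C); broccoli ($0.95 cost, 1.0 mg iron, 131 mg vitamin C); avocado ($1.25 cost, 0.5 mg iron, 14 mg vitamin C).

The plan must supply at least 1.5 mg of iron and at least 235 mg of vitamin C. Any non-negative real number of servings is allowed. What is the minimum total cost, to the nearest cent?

At the optimum either one food covers both requirements or two foods hit both targets exactly; no other combination can be cheaper.
banana only: max(1.5/0.3, 235/10) = 23.5 servings → $8.22.
broccoli only: max(1.5/1.0, 235/131) = 1.794 servings → $1.70.
avocado only: max(1.5/0.5, 235/14) = 16.79 servings → $20.98.
banana + broccoli with both targets exact would need a negative amount; discard.
banana + avocado: intersection lies outside the first quadrant.
broccoli + avocado: the both-tight solution has a negative serving — not a feasible corner.
The minimum over all feasible corners is $1.70.

$1.70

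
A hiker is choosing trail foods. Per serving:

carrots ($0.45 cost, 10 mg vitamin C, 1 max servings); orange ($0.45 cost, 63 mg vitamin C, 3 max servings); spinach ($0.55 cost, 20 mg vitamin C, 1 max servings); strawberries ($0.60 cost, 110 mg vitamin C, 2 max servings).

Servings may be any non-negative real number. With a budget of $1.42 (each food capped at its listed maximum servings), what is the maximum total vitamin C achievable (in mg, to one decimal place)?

Vitamin C per dollar: strawberries 183.3, orange 140, spinach 36.36, carrots 22.22.
Take 2 servings of strawberries: spends $1.20, +220.0 mg vitamin C (running total 220.0 mg).
Take 0.4889 servings of orange: spends $0.22, +30.8 mg vitamin C (running total 250.8 mg).
Filling greedily by vitamin C-per-dollar is optimal for one linear limit, giving 250.8 mg.

250.8 mg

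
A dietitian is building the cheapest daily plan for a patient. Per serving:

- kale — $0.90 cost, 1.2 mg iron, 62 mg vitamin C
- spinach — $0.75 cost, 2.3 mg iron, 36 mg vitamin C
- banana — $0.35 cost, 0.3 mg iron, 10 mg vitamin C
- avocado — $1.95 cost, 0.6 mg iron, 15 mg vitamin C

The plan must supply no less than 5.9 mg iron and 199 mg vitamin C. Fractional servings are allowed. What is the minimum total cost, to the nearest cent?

Check every corner: each single food scaled to meet both minima, and each pair solved so both constraints bind.
kale only: max(5.9/1.2, 199/62) = 4.917 servings → $4.42.
spinach only: max(5.9/2.3, 199/36) = 5.528 servings → $4.15.
banana only: max(5.9/0.3, 199/10) = 19.9 servings → $6.96.
avocado only: max(5.9/0.6, 199/15) = 13.27 servings → $25.87.
kale + spinach with both tight: 2.468 servings and 1.278 servings → $3.18.
kale + banana with both tight: 0.1061 servings and 19.24 servings → $6.83.
kale + avocado with both tight: 1.609 servings and 6.615 servings → $14.35.
spinach + banana: the both-tight solution has a negative serving — not a feasible corner.
spinach + avocado: intersection lies outside the first quadrant.
banana + avocado: the both-tight solution has a negative serving — not a feasible corner.
So the least-cost plan costs $3.18.

$3.18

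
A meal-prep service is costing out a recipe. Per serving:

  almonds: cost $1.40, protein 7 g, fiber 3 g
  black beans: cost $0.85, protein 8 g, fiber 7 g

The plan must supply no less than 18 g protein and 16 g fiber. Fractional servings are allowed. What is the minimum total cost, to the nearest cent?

This is a tiny linear program; its minimum lies at a vertex of the feasible set. List the vertices and price them.
almonds only: max(18/7, 16/3) = 5.333 servings → $7.47.
black beans only: max(18/8, 16/7) = 2.286 servings → $1.94.
almonds + black beans: the both-tight solution has a negative serving — not a feasible corner.
The minimum over all feasible corners is $1.94.

$1.94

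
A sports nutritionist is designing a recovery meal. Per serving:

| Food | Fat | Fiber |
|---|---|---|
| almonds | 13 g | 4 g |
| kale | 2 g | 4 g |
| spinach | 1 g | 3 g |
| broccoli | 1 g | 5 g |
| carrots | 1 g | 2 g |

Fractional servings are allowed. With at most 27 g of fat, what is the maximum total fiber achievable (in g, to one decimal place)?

Fiber per g fat: broccoli 5, spinach 3, kale 2, carrots 2, almonds 0.3077.
With no serving limits, spend the whole fat allowance on broccoli: 27 g / 1 g × 5 g = 135.0 g.

135.0 g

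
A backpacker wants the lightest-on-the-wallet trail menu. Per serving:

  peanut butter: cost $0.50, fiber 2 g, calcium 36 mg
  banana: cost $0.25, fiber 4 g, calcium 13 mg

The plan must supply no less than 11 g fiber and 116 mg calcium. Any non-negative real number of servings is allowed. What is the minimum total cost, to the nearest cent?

$1.71

This is a tiny linear program; its minimum lies at a vertex of the feasible set. List the vertices and price them.
peanut butter only: max(11/2, 116/36) = 5.5 servings → $2.75.
banana only: max(11/4, 116/13) = 8.923 servings → $2.23.
peanut butter + banana with both tight: 2.72 servings and 1.39 servings → $1.71.
The minimum over all feasible corners is $1.71.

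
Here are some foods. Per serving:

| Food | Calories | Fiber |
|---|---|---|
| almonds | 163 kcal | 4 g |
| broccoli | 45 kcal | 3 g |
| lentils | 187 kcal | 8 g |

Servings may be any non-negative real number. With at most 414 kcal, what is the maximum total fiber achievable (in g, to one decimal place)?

27.6 g

Fiber per kcal: broccoli 0.06667, lentils 0.04278, almonds 0.02454.
With no serving limits, spend the whole calories allowance on broccoli: 414 kcal / 45 kcal × 3 g = 27.6 g.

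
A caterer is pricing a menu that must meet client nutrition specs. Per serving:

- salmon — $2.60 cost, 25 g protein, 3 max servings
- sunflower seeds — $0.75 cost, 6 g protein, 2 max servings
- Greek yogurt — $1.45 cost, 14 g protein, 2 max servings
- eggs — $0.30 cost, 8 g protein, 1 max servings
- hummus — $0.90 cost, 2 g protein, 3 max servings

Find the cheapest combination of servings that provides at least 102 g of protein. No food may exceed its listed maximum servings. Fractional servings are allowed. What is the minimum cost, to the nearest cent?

$10.06

Cost per g of protein: eggs $0.0375, Greek yogurt $0.1036, salmon $0.1040, sunflower seeds $0.1250, hummus $0.4500.
Take 1 serving of eggs: +8.0 g protein for $0.30 (total $0.30, still need 94.0 g).
Take 2 servings of Greek yogurt: +28.0 g protein for $2.90 (total $3.20, still need 66.0 g).
Take 2.64 servings of salmon: +66.0 g protein for $6.86 (total $10.06, still need 0.0 g).
Filling from the cheapest source first is optimal under one linear minimum: $10.06.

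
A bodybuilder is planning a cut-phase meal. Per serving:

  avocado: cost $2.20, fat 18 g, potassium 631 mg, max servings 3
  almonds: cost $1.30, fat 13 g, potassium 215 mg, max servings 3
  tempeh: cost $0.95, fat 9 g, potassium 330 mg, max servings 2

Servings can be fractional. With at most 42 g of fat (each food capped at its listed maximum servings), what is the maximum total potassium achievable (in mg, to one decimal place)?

Potassium per g fat: tempeh 36.67, avocado 35.06, almonds 16.54.
Take 2 servings of tempeh: uses 18 g fat, +660.0 mg potassium (running total 660.0 mg).
Take 1.333 servings of avocado: uses 24 g fat, +841.3 mg potassium (running total 1501.3 mg).
Filling greedily by potassium-per-g fat is optimal for one linear limit, giving 1501.3 mg.

1501.3 mg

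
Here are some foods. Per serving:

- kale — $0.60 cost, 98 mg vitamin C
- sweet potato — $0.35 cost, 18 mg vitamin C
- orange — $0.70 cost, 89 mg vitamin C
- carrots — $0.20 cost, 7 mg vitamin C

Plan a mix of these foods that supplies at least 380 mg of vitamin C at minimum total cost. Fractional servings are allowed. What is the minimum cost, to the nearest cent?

$2.33

Cost per mg of vitamin C: kale $0.0061, orange $0.0079, sweet potato $0.0194, carrots $0.0286.
With no serving limits, use only kale: 380 mg / 98 mg = 3.878 servings × $0.60 = $2.33.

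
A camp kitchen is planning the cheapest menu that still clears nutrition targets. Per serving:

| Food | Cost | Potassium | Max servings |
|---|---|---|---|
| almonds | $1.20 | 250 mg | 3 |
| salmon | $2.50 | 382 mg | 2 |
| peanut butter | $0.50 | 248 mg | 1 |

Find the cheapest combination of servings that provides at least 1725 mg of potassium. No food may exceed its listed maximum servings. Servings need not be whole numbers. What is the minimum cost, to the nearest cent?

$8.86

Cost per mg of potassium: peanut butter $0.0020, almonds $0.0048, salmon $0.0065.
Take 1 serving of peanut butter: +248.0 mg potassium for $0.50 (total $0.50, still need 1477.0 mg).
Take 3 servings of almonds: +750.0 mg potassium for $3.60 (total $4.10, still need 727.0 mg).
Take 1.903 servings of salmon: +727.0 mg potassium for $4.76 (total $8.86, still need 0.0 mg).
Greedy by cheapest-per-mg is optimal for a single linear constraint, so the minimum cost is $8.86.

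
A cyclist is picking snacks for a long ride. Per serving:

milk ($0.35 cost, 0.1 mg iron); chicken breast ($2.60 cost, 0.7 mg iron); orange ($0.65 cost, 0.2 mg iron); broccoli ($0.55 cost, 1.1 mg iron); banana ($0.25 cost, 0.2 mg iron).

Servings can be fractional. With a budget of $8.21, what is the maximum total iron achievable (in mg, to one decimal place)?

16.4 mg

Iron per dollar: broccoli 2, banana 0.8, orange 0.3077, milk 0.2857, chicken breast 0.2692.
With no serving limits, spend the whole cost allowance on broccoli: $8.21 / $0.55 × 1.1 mg = 16.4 mg.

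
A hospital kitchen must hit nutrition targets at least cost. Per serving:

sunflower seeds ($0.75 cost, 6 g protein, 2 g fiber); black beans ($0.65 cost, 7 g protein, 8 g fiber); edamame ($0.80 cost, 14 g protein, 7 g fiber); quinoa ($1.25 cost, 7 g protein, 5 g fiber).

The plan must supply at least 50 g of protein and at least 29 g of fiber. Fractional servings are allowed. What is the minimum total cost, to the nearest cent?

$3.08

For a min-cost LP with two ≥-constraints, a basic feasible solution has at most two positive variables.
sunflower seeds only: max(50/6, 29/2) = 14.5 servings → $10.88.
black beans only: max(50/7, 29/8) = 7.143 servings → $4.64.
edamame only: max(50/14, 29/7) = 4.143 servings → $3.31.
quinoa only: max(50/7, 29/5) = 7.143 servings → $8.93.
sunflower seeds + black beans with both tight: 5.794 servings and 2.176 servings → $5.76.
sunflower seeds + edamame: the both-tight solution has a negative serving — not a feasible corner.
sunflower seeds + quinoa with both tight: 2.938 servings and 4.625 servings → $7.98.
black beans + edamame with both tight: 0.8889 servings and 3.127 servings → $3.08.
black beans + quinoa: the both-tight solution has a negative serving — not a feasible corner.
edamame + quinoa with both tight: 2.238 servings and 2.667 servings → $5.12.
Cheapest feasible corner: $3.08.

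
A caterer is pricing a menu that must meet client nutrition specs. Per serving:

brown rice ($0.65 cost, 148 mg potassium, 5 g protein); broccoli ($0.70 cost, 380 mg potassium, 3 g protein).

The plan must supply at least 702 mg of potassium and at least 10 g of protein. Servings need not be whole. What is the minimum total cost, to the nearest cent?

brown rice only: max(702/148, 10/5) = 4.743 servings → $3.08.
broccoli only: max(702/380, 10/3) = 3.333 servings → $2.33.
brown rice + broccoli with both tight: 1.163 servings and 1.394 servings → $1.73.
The minimum over all feasible corners is $1.73.

$1.73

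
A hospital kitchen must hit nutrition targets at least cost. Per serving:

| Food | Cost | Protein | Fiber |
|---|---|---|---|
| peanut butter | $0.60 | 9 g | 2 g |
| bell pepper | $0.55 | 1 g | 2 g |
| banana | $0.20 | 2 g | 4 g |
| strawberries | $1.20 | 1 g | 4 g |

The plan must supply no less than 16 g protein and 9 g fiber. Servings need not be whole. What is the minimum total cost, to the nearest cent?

The cheapest plan sits at a corner of the feasible region — with two constraints it uses at most two foods.
peanut butter only: max(16/9, 9/2) = 4.5 servings → $2.70.
bell pepper only: max(16/1, 9/2) = 16 servings → $8.80.
banana only: max(16/2, 9/4) = 8 servings → $1.60.
strawberries only: max(16/1, 9/4) = 16 servings → $19.20.
peanut butter + bell pepper with both tight: 1.438 servings and 3.062 servings → $2.55.
peanut butter + banana with both tight: 1.438 servings and 1.531 servings → $1.17.
peanut butter + strawberries with both tight: 1.618 servings and 1.441 servings → $2.70.
bell pepper + banana (both tight): parallel constraints — no distinct corner.
bell pepper + strawberries: intersection lies outside the first quadrant.
banana + strawberries: intersection lies outside the first quadrant.
The minimum over all feasible corners is $1.17.

$1.17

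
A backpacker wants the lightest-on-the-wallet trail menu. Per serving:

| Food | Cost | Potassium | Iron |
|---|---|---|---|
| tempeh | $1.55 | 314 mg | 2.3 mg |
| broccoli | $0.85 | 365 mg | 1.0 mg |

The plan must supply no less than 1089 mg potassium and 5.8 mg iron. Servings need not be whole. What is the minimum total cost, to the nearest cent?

$4.14

With two linear requirements the optimum uses one or two foods; enumerate the corners.
tempeh only: max(1089/314, 5.8/2.3) = 3.468 servings → $5.38.
broccoli only: max(1089/365, 5.8/1.0) = 5.8 servings → $4.93.
tempeh + broccoli with both tight: 1.956 servings and 1.301 servings → $4.14.
The minimum over all feasible corners is $4.14.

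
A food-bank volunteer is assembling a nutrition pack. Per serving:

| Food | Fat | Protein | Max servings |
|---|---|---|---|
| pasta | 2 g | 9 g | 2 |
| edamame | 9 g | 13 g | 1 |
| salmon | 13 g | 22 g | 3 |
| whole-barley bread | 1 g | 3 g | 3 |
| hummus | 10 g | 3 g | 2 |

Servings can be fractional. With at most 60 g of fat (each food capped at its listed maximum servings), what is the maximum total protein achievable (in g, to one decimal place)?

Protein per g fat: pasta 4.5, whole-barley bread 3, salmon 1.692, edamame 1.444, hummus 0.3.
Take 2 servings of pasta: uses 4 g fat, +18.0 g protein (running total 18.0 g).
Take 3 servings of whole-barley bread: uses 3 g fat, +9.0 g protein (running total 27.0 g).
Take 3 servings of salmon: uses 39 g fat, +66.0 g protein (running total 93.0 g).
Take 1 serving of edamame: uses 9 g fat, +13.0 g protein (running total 106.0 g).
Take 0.5 servings of hummus: uses 5 g fat, +1.5 g protein (running total 107.5 g).
Filling greedily by protein-per-g fat is optimal for one linear limit, giving 107.5 g.

107.5 g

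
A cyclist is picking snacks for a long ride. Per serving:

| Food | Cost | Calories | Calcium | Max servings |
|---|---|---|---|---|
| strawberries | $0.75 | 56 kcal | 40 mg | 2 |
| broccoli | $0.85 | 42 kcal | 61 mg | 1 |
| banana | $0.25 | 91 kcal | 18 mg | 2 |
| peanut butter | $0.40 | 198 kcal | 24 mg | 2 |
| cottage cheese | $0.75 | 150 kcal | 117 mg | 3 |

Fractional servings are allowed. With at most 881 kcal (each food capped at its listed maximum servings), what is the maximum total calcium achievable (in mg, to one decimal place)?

Calcium per kcal: broccoli 1.452, cottage cheese 0.78, strawberries 0.7143, banana 0.1978, peanut butter 0.1212.
Take 1 serving of broccoli: uses 42 kcal, +61.0 mg calcium (running total 61.0 mg).
Take 3 servings of cottage cheese: uses 450 kcal, +351.0 mg calcium (running total 412.0 mg).
Take 2 servings of strawberries: uses 112 kcal, +80.0 mg calcium (running total 492.0 mg).
Take 2 servings of banana: uses 182 kcal, +36.0 mg calcium (running total 528.0 mg).
Take 0.4798 servings of peanut butter: uses 95 kcal, +11.5 mg calcium (running total 539.5 mg).
Greedy by best ratio exhausts the calories allowance optimally: 539.5 mg.

539.5 mg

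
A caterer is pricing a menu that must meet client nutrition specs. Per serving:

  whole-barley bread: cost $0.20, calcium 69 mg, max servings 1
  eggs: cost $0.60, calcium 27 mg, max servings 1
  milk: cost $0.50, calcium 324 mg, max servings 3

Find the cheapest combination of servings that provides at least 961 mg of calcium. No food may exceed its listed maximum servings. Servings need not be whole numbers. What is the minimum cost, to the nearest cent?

$1.48

Cost per mg of calcium: milk $0.0015, whole-barley bread $0.0029, eggs $0.0222.
Take 2.966 servings of milk: +961.0 mg calcium for $1.48 (total $1.48, still need 0.0 mg).
Greedy by cheapest-per-mg is optimal for a single linear constraint, so the minimum cost is $1.48.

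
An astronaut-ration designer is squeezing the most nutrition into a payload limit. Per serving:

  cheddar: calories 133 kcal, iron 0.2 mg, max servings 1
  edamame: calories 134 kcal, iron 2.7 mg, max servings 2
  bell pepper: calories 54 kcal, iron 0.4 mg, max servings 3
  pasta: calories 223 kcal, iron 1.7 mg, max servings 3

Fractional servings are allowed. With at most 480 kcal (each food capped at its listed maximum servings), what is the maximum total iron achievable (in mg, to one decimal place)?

7.0 mg

Iron per kcal: edamame 0.02015, pasta 0.007623, bell pepper 0.007407, cheddar 0.001504.
Take 2 servings of edamame: uses 268 kcal, +5.4 mg iron (running total 5.4 mg).
Take 0.9507 servings of pasta: uses 212 kcal, +1.6 mg iron (running total 7.0 mg).
Filling greedily by iron-per-kcal is optimal for one linear limit, giving 7.0 mg.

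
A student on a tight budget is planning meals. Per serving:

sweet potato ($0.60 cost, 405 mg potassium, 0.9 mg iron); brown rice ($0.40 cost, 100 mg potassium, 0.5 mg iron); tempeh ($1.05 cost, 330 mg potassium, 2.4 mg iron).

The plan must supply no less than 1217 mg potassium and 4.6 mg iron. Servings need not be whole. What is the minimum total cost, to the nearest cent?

With two linear requirements the optimum uses one or two foods; enumerate the corners.
sweet potato only: max(1217/405, 4.6/0.9) = 5.111 servings → $3.07.
brown rice only: max(1217/100, 4.6/0.5) = 12.17 servings → $4.87.
tempeh only: max(1217/330, 4.6/2.4) = 3.688 servings → $3.87.
sweet potato + brown rice with both tight: 1.32 servings and 6.824 servings → $3.52.
sweet potato + tempeh with both tight: 2.078 servings and 1.137 servings → $2.44.
brown rice + tempeh with both targets exact would need a negative amount; discard.
Cheapest feasible corner: $2.44.

$2.44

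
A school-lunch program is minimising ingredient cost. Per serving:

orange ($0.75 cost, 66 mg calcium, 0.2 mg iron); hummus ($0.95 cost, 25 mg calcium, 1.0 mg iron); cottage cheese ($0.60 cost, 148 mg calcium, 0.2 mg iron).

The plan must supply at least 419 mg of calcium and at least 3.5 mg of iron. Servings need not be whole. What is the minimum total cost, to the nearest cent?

$4.28

Minimising a linear cost over {calcium ≥ 419, iron ≥ 3.5, servings ≥ 0} — the optimum is at a vertex, using one or two foods.
orange only: max(419/66, 3.5/0.2) = 17.5 servings → $13.12.
hummus only: max(419/25, 3.5/1.0) = 16.76 servings → $15.92.
cottage cheese only: max(419/148, 3.5/0.2) = 17.5 servings → $10.50.
orange + hummus with both tight: 5.434 servings and 2.413 servings → $6.37.
orange + cottage cheese: the both-tight solution has a negative serving — not a feasible corner.
hummus + cottage cheese with both tight: 3.036 servings and 2.318 servings → $4.28.
Cheapest feasible corner: $4.28.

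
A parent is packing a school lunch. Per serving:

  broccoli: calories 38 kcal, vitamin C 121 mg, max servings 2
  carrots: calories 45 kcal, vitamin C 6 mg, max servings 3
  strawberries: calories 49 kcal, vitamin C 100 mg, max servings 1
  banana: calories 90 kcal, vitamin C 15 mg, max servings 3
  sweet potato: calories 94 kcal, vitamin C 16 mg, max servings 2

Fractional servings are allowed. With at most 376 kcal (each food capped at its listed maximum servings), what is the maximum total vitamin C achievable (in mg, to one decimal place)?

384.5 mg

Vitamin C per kcal: broccoli 3.184, strawberries 2.041, sweet potato 0.1702, banana 0.1667, carrots 0.1333.
Take 2 servings of broccoli: uses 76 kcal, +242.0 mg vitamin C (running total 242.0 mg).
Take 1 serving of strawberries: uses 49 kcal, +100.0 mg vitamin C (running total 342.0 mg).
Take 2 servings of sweet potato: uses 188 kcal, +32.0 mg vitamin C (running total 374.0 mg).
Take 0.7 servings of banana: uses 63 kcal, +10.5 mg vitamin C (running total 384.5 mg).
Greedy by best ratio exhausts the calories allowance optimally: 384.5 mg.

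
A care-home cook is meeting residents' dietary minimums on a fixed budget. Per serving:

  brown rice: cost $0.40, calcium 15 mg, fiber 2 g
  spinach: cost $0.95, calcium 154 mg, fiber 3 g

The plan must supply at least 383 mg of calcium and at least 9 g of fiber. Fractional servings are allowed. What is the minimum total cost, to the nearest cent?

An LP optimum is at a vertex; with two nutrient constraints at most two foods are used. Check each candidate.
brown rice only: max(383/15, 9/2) = 25.53 servings → $10.21.
spinach only: max(383/154, 9/3) = 3 servings → $2.85.
brown rice + spinach with both tight: 0.9011 servings and 2.399 servings → $2.64.
So the least-cost plan costs $2.64.

$2.64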